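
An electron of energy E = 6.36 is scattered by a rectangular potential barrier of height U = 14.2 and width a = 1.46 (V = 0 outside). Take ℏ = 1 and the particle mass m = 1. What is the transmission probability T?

Since E < U the interior solution is evanescent with decay constant κ = √(2m(U − E))/ℏ = 3.960.
κa = 5.781, sinh(κa) = 162.1.
Matching ψ, ψ′ at both faces gives T = [1 + U² sinh²(κa) / (4E(U − E))]⁻¹ = 1/26560 = 0.0000376.

T = 0.0000376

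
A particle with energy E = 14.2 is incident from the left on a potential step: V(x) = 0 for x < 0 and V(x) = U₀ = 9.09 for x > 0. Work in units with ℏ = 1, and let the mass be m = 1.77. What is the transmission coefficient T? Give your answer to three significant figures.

On each side the TISE gives plane waves with k = √(2m(E − V))/ℏ: k₁ = √(2·1.77·14.2) = 7.090, k₂ = √(2·1.77·5.11) = 4.253.
Continuity of ψ and ψ′ at the step yields the reflection amplitude r = (k₁ − k₂)/(k₁ + k₂) = 0.2501; thus R = |r|² = 0.06255, T = 0.9375.

T = 0.937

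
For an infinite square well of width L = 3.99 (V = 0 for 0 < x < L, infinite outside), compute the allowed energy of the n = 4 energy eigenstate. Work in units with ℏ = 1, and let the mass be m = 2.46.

Requiring ψ(0) = ψ(L) = 0 quantises k = nπ/L, hence E_n = ℏ²k²/2m = n²π²ℏ²/(2mL²).
E_4 = 4² × π² / (2 × 2.46 × 3.99²) = 2.016.

E = 2.02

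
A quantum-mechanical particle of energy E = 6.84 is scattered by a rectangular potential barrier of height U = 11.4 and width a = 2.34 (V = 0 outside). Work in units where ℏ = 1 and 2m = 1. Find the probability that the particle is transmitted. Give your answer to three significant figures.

E < U: inside the barrier ψ ∝ e^{±κx} with κ = √(2m(U − E))/ℏ = 2.135.
κa = 4.997, sinh(κa) = 73.97.
Matching ψ, ψ′ at both faces gives T = [1 + U² sinh²(κa) / (4E(U − E))]⁻¹ = 1/5701 = 0.000175.

T = 0.000175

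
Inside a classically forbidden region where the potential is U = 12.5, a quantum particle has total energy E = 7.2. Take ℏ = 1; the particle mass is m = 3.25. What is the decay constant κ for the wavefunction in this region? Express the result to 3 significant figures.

Since E < U the TISE in this region is ψ'' = κ²ψ with κ = √(2m(U − E))/ℏ.
κ = √(2 × 3.25 × 5.3) = 5.869.

κ = 5.87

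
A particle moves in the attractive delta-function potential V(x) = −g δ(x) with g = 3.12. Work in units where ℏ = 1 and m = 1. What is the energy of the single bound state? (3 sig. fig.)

For x ≠ 0 the bound state is ψ ∝ e^{−κ|x|}; integrating the TISE across the delta gives the cusp condition 2κ = 2mg/ℏ², so κ = 3.120.
Then E = −ℏ²κ²/(2m) = −mg²/(2ℏ²) = -4.867.

E = -4.87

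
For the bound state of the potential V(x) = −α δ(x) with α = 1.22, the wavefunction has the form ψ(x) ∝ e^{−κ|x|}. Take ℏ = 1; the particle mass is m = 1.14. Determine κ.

Integrate −(ℏ²/2m)ψ'' − αδ(x)ψ = Eψ from −ε to +ε: the ψ'' term gives ψ'(0⁺) − ψ'(0⁻) and the δ term gives −(2mα/ℏ²)ψ(0).
With ψ ∝ e^{−κ|x|} this yields −2κ = −2mα/ℏ², so κ = mα/ℏ² = 1.391.

κ = 1.39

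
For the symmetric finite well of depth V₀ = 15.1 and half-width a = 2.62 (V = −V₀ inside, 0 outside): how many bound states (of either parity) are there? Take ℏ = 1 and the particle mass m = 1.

The dimensionless depth is z₀ = a√(2mV₀)/ℏ = 2.62 × √(30.20) = 14.40.
The even/odd transcendental equations gain one root per π/2 in z₀, giving N = 1 + ⌊2z₀/π⌋ = 1 + ⌊9.166⌋ = 10.

N = 10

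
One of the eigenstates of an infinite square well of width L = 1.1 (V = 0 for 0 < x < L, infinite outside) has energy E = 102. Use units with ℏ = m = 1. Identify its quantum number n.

For an infinite well E_n = n²π²ℏ²/(2mL²), so n = (L/πℏ)√(2mE).
n = (1.1/π) × √(2 × 1 × 102) = 5.001 → n = 5.

n = 5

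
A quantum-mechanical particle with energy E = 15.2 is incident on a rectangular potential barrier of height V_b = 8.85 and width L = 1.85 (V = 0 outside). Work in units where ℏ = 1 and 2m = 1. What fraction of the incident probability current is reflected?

R = 0.168

Above the barrier the interior wavenumber is k₂ = √(2m(E − V_b))/ℏ = 2.520, giving phase k₂L = 4.662.
Matching at both interfaces gives T⁻¹ = 1 + V_b² sin²(k₂L) / [4E(E − V_b)] = 1.202, hence T = 0.832.
R = 1 − T = 0.168.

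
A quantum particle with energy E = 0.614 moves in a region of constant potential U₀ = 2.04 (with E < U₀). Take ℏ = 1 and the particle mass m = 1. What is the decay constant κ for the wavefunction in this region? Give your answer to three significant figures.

κ = 1.69

Since E < U₀ the TISE in this region is ψ'' = κ²ψ with κ = √(2m(U₀ − E))/ℏ.
κ = √(2 × 1 × 1.426) = 1.689.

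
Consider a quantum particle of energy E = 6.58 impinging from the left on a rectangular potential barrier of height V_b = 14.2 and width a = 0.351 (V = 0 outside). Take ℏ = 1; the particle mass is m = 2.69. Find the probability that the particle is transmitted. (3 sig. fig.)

E < V_b: inside the barrier ψ ∝ e^{±κx} with κ = √(2m(V_b − E))/ℏ = 6.403.
κa = 2.247, sinh(κa) = 4.679.
The exact tunnelling result is T⁻¹ = 1 + V_b² sinh²(κa) / [4E(V_b − E)] = 23.01, so T = 0.0435.

T = 0.0435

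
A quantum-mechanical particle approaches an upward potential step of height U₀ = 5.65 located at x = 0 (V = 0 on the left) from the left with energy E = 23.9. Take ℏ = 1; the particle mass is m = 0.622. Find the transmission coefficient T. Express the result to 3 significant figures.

The wavenumbers are k₁ = √(2mE)/ℏ = 5.453 on the left and k₂ = √(2m(E − U₀))/ℏ = 4.765 on the right.
Continuity of ψ and ψ′ at the step yields the reflection amplitude r = (k₁ − k₂)/(k₁ + k₂) = 0.06733; thus R = |r|² = 0.004533, T = 0.9955.

T = 0.995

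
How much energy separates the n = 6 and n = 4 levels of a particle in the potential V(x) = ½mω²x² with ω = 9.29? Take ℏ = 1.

E_n = ℏω(n + ½), so ΔE = (6 − 4) ℏω = 2 × 9.29 = 18.58.

ΔE = 18.6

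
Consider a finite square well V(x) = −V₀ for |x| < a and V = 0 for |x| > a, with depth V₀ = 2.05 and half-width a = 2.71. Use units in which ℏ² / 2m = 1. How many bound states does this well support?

The dimensionless depth is z₀ = a√(2mV₀)/ℏ = 2.71 × √(2.050) = 3.880.
A new bound state (alternating even/odd) appears each time z₀ passes a multiple of π/2, so N = ⌊2z₀/π⌋ + 1 = ⌊2.470⌋ + 1 = 3.

N = 3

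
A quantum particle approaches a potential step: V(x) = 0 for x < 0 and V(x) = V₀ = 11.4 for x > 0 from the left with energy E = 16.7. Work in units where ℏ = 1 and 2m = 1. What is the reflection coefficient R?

On each side the TISE gives plane waves with k = √(2m(E − V))/ℏ: k₁ = √(2·½·16.7) = 4.087, k₂ = √(2·½·5.3) = 2.302.
Matching ψ and ψ′ at x = 0 gives r = (k₁ − k₂)/(k₁ + k₂), so R = r² = 0.07801 and T = 1 − R = 0.9220.

R = 0.0780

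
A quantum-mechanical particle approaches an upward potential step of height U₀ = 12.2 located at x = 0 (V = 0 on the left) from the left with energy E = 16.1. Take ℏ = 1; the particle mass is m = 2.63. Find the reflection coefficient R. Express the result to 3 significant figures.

R = 0.116

The wavenumbers are k₁ = √(2mE)/ℏ = 9.202 on the left and k₂ = √(2m(E − U₀))/ℏ = 4.529 on the right.
Continuity of ψ and ψ′ at the step yields the reflection amplitude r = (k₁ − k₂)/(k₁ + k₂) = 0.3403; thus R = |r|² = 0.1158, T = 0.8842.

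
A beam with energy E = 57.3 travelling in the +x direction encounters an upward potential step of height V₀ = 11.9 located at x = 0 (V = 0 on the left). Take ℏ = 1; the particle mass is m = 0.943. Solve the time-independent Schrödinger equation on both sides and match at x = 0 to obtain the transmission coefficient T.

The wavenumbers are k₁ = √(2mE)/ℏ = 10.40 on the left and k₂ = √(2m(E − V₀))/ℏ = 9.253 on the right.
Continuity of ψ and ψ′ at the step yields the reflection amplitude r = (k₁ − k₂)/(k₁ + k₂) = 0.05813; thus R = |r|² = 0.003379, T = 0.9966.

T = 0.997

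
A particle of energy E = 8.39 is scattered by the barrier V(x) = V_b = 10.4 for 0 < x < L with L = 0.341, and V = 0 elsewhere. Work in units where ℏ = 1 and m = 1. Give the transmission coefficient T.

E < V_b: inside the barrier ψ ∝ e^{±κx} with κ = √(2m(V_b − E))/ℏ = 2.005.
κL = 0.6837, sinh(κL) = 0.7382.
Matching ψ, ψ′ at both faces gives T = [1 + V_b² sinh²(κL) / (4E(V_b − E))]⁻¹ = 1/1.874 = 0.534.

T = 0.534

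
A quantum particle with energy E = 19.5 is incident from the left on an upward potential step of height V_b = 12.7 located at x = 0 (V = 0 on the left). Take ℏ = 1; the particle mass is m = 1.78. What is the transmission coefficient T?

The wavenumbers are k₁ = √(2mE)/ℏ = 8.332 on the left and k₂ = √(2m(E − V_b))/ℏ = 4.920 on the right.
Continuity of ψ and ψ′ at the step yields the reflection amplitude r = (k₁ − k₂)/(k₁ + k₂) = 0.2574; thus R = |r|² = 0.06628, T = 0.9337.

T = 0.934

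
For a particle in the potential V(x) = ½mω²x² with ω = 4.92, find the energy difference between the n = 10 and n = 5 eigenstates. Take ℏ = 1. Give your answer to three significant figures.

E_n = ℏω(n + ½), so ΔE = (10 − 5) ℏω = 5 × 4.92 = 24.60.

ΔE = 24.6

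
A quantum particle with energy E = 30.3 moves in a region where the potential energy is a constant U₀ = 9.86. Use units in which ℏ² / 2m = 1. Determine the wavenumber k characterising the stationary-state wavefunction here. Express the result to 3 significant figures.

With E > U₀ the solution is oscillatory, ψ ∝ e^{±ikx} with k = √(2m(E − U₀))/ℏ.
k = √(2 × 0.5 × 20.44) = 4.521.

k = 4.52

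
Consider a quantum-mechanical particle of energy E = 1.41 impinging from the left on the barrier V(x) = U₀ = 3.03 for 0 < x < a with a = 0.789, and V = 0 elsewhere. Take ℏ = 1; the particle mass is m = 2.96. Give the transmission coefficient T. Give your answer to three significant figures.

T = 0.0296

Since E < U₀ the interior solution is evanescent with decay constant κ = √(2m(U₀ − E))/ℏ = 3.097.
κa = 2.443, sinh(κa) = 5.713.
Matching ψ, ψ′ at both faces gives T = [1 + U₀² sinh²(κa) / (4E(U₀ − E))]⁻¹ = 1/33.79 = 0.0296.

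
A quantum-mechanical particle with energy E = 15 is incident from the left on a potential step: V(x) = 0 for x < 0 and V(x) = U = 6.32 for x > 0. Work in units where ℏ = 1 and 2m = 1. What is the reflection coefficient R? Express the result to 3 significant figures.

The wavenumbers are k₁ = √(2mE)/ℏ = 3.873 on the left and k₂ = √(2m(E − U))/ℏ = 2.946 on the right.
Matching ψ and ψ′ at x = 0 gives r = (k₁ − k₂)/(k₁ + k₂), so R = r² = 0.01847 and T = 1 − R = 0.9815.

R = 0.0185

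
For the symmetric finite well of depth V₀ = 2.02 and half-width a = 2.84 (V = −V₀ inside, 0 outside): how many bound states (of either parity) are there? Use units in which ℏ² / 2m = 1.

Define the well-strength parameter z₀ = (a/ℏ)√(2mV₀) = 2.84 × √(2·0.5·2.02) = 4.036.
The even/odd transcendental equations gain one root per π/2 in z₀, giving N = 1 + ⌊2z₀/π⌋ = 1 + ⌊2.570⌋ = 3.

N = 3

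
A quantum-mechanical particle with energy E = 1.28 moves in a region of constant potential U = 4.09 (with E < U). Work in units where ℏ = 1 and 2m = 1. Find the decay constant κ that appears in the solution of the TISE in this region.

κ = 1.68

Since E < U the TISE in this region is ψ'' = κ²ψ with κ = √(2m(U − E))/ℏ.
κ = √(2 × 0.5 × 2.81) = 1.676.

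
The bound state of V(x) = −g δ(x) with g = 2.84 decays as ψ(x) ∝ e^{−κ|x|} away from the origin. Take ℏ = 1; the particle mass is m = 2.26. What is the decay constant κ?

Integrate −(ℏ²/2m)ψ'' − gδ(x)ψ = Eψ from −ε to +ε: the ψ'' term gives ψ'(0⁺) − ψ'(0⁻) and the δ term gives −(2mg/ℏ²)ψ(0).
With ψ ∝ e^{−κ|x|} this yields −2κ = −2mg/ℏ², so κ = mg/ℏ² = 6.418.

κ = 6.42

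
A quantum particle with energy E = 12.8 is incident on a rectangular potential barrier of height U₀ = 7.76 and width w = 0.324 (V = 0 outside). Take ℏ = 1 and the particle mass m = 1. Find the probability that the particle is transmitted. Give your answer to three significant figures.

T = 0.854

Above the barrier the interior wavenumber is k₂ = √(2m(E − U₀))/ℏ = 3.175, giving phase k₂w = 1.029.
T = [1 + U₀² sin²(k₂w) / (4E(E − U₀))]⁻¹ = 1/1.171 = 0.854.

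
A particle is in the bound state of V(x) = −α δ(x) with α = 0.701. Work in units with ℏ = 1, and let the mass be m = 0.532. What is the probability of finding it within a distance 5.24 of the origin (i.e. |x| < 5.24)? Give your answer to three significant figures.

The normalised bound state is ψ = √κ e^{−κ|x|} with κ = mα/ℏ² = 0.3729.
P(|x| < d) = ∫_{−d}^{d} κ e^{−2κ|x|} dx = 1 − e^{−2κd} = 1 − e^{−3.908} = 0.9799.

P = 0.980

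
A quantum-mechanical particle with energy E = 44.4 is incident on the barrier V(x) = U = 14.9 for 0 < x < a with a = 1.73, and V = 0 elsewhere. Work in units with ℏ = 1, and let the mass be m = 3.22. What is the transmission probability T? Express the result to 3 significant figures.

T = 0.962

E > U: inside the barrier k₂ = √(2m(E − U))/ℏ = 13.78, k₂a = 23.85.
Matching at both interfaces gives T⁻¹ = 1 + U² sin²(k₂a) / [4E(E − U)] = 1.039, hence T = 0.962.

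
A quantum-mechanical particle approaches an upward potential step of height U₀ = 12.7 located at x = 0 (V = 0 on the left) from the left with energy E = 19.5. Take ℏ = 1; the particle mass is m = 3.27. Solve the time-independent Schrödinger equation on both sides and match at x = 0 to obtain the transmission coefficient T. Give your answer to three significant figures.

The wavenumbers are k₁ = √(2mE)/ℏ = 11.29 on the left and k₂ = √(2m(E − U₀))/ℏ = 6.669 on the right.
Matching ψ and ψ′ at x = 0 gives r = (k₁ − k₂)/(k₁ + k₂), so R = r² = 0.06628 and T = 1 − R = 0.9337.

T = 0.934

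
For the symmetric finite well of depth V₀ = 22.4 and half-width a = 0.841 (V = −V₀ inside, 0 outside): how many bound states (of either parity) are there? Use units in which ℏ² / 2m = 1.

N = 3

Define the well-strength parameter z₀ = (a/ℏ)√(2mV₀) = 0.841 × √(2·0.5·22.4) = 3.980.
A new bound state (alternating even/odd) appears each time z₀ passes a multiple of π/2, so N = ⌊2z₀/π⌋ + 1 = ⌊2.534⌋ + 1 = 3.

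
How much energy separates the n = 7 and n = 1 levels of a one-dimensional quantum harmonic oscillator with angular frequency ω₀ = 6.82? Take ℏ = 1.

ΔE = 40.9

E_n = ℏω₀(n + ½), so ΔE = (7 − 1) ℏω₀ = 6 × 6.82 = 40.92.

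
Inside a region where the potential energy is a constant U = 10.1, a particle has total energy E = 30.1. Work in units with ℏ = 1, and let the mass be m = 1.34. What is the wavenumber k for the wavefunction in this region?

k = 7.32

With E > U the solution is oscillatory, ψ ∝ e^{±ikx} with k = √(2m(E − U))/ℏ.
k = √(2 × 1.34 × 20) = 7.321.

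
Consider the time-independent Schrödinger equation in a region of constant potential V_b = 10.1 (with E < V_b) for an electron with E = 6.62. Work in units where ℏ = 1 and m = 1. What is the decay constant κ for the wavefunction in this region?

κ = 2.64

Since E < V_b the TISE in this region is ψ'' = κ²ψ with κ = √(2m(V_b − E))/ℏ.
κ = √(2 × 1 × 3.48) = 2.638.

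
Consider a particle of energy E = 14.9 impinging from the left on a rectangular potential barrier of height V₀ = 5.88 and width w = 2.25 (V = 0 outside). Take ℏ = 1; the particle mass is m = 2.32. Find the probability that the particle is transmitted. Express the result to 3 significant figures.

T = 0.949

E > V₀: inside the barrier k₂ = √(2m(E − V₀))/ℏ = 6.469, k₂w = 14.56.
Matching at both interfaces gives T⁻¹ = 1 + V₀² sin²(k₂w) / [4E(E − V₀)] = 1.054, hence T = 0.949.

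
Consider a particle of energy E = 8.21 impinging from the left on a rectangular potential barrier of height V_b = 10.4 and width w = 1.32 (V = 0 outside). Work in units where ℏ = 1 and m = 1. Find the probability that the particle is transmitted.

T = 0.0106

E < V_b: inside the barrier ψ ∝ e^{±κx} with κ = √(2m(V_b − E))/ℏ = 2.093.
κw = 2.763, sinh(κw) = 7.889.
The exact tunnelling result is T⁻¹ = 1 + V_b² sinh²(κw) / [4E(V_b − E)] = 94.59, so T = 0.0106.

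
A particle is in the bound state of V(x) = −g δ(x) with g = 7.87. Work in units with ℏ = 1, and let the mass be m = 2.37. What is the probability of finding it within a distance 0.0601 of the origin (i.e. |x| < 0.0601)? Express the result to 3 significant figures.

The normalised bound state is ψ = √κ e^{−κ|x|} with κ = mg/ℏ² = 18.65.
P(|x| < d) = ∫_{−d}^{d} κ e^{−2κ|x|} dx = 1 − e^{−2κd} = 1 − e^{−2.242} = 0.8937.

P = 0.894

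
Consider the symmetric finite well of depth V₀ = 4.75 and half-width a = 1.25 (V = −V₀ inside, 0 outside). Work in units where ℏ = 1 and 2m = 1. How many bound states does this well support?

The dimensionless depth is z₀ = a√(2mV₀)/ℏ = 1.25 × √(4.750) = 2.724.
The even/odd transcendental equations gain one root per π/2 in z₀, giving N = 1 + ⌊2z₀/π⌋ = 1 + ⌊1.734⌋ = 2.

N = 2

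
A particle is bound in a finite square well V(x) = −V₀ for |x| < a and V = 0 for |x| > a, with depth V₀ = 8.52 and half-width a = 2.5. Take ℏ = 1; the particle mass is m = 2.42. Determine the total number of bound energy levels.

N = 11

The dimensionless depth is z₀ = a√(2mV₀)/ℏ = 2.5 × √(41.24) = 16.05.
A new bound state (alternating even/odd) appears each time z₀ passes a multiple of π/2, so N = ⌊2z₀/π⌋ + 1 = ⌊10.22⌋ + 1 = 11.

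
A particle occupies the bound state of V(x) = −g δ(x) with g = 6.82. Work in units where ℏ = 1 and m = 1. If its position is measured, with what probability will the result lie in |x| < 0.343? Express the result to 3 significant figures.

The normalised bound state is ψ = √κ e^{−κ|x|} with κ = mg/ℏ² = 6.820.
P(|x| < d) = ∫_{−d}^{d} κ e^{−2κ|x|} dx = 1 − e^{−2κd} = 1 − e^{−4.679} = 0.9907.

P = 0.991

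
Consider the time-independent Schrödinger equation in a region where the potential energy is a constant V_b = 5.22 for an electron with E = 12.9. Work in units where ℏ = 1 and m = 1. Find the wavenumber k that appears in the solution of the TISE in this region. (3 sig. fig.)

With E > V_b the solution is oscillatory, ψ ∝ e^{±ikx} with k = √(2m(E − V_b))/ℏ.
k = √(2 × 1 × 7.68) = 3.919.

k = 3.92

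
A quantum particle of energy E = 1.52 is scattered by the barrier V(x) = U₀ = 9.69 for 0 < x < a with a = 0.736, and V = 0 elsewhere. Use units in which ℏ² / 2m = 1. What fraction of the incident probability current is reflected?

R = 0.969

E < U₀: inside the barrier ψ ∝ e^{±κx} with κ = √(2m(U₀ − E))/ℏ = 2.858.
κa = 2.104, sinh(κa) = 4.037.
The exact tunnelling result is T⁻¹ = 1 + U₀² sinh²(κa) / [4E(U₀ − E)] = 31.81, so T = 0.0314.
R = 1 − T = 0.969.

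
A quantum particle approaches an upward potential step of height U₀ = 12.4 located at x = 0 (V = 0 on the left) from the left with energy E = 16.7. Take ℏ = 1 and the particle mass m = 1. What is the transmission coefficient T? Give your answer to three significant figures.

T = 0.893

On each side the TISE gives plane waves with k = √(2m(E − V))/ℏ: k₁ = √(2·1·16.7) = 5.779, k₂ = √(2·1·4.3) = 2.933.
Continuity of ψ and ψ′ at the step yields the reflection amplitude r = (k₁ − k₂)/(k₁ + k₂) = 0.3268; thus R = |r|² = 0.1068, T = 0.8932.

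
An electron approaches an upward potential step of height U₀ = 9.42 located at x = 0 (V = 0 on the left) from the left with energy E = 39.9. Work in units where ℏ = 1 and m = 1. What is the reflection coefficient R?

R = 0.00452

On each side the TISE gives plane waves with k = √(2m(E − V))/ℏ: k₁ = √(2·1·39.9) = 8.933, k₂ = √(2·1·30.48) = 7.808.
Matching ψ and ψ′ at x = 0 gives r = (k₁ − k₂)/(k₁ + k₂), so R = r² = 0.004519 and T = 1 − R = 0.9955.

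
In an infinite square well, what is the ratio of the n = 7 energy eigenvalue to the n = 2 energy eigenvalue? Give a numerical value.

E_n = n²π²ℏ²/(2mL²) so the ratio is n₂²/n₁² = 49/4 = 12.25.

12.25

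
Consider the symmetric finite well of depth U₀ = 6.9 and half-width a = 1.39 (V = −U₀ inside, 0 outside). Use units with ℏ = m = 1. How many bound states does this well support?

The dimensionless depth is z₀ = a√(2mU₀)/ℏ = 1.39 × √(13.80) = 5.164.
A new bound state (alternating even/odd) appears each time z₀ passes a multiple of π/2, so N = ⌊2z₀/π⌋ + 1 = ⌊3.287⌋ + 1 = 4.

N = 4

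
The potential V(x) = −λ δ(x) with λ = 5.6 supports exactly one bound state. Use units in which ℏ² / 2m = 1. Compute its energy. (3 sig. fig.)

E = -7.84

The bound state is ψ(x) = √κ e^{−κ|x|}. The derivative jump ψ'(0⁺) − ψ'(0⁻) = −(2mλ/ℏ²)ψ(0) fixes κ = mλ/ℏ² = 2.800.
Then E = −ℏ²κ²/(2m) = −mλ²/(2ℏ²) = -7.840.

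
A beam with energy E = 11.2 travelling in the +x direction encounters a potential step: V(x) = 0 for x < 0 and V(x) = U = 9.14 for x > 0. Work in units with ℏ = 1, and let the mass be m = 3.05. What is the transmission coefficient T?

T = 0.840

The wavenumbers are k₁ = √(2mE)/ℏ = 8.266 on the left and k₂ = √(2m(E − U))/ℏ = 3.545 on the right.
Continuity of ψ and ψ′ at the step yields the reflection amplitude r = (k₁ − k₂)/(k₁ + k₂) = 0.3997; thus R = |r|² = 0.1598, T = 0.8402.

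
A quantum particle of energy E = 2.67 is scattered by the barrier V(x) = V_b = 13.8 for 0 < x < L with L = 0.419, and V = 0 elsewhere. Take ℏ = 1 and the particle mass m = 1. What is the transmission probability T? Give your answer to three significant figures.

Since E < V_b the interior solution is evanescent with decay constant κ = √(2m(V_b − E))/ℏ = 4.718.
κL = 1.977, sinh(κL) = 3.541.
Matching ψ, ψ′ at both faces gives T = [1 + V_b² sinh²(κL) / (4E(V_b − E))]⁻¹ = 1/21.09 = 0.0474.

T = 0.0474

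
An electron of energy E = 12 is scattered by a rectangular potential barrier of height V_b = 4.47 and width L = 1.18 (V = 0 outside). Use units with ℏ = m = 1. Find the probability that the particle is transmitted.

Above the barrier the interior wavenumber is k₂ = √(2m(E − V_b))/ℏ = 3.881, giving phase k₂L = 4.579.
T = [1 + V_b² sin²(k₂L) / (4E(E − V_b))]⁻¹ = 1/1.054 = 0.948.

T = 0.948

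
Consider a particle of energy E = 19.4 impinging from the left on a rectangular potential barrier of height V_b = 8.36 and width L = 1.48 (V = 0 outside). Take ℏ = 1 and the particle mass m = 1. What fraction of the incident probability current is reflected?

Above the barrier the interior wavenumber is k₂ = √(2m(E − V_b))/ℏ = 4.699, giving phase k₂L = 6.954.
Matching at both interfaces gives T⁻¹ = 1 + V_b² sin²(k₂L) / [4E(E − V_b)] = 1.032, hence T = 0.969.
R = 1 − T = 0.0306.

R = 0.0306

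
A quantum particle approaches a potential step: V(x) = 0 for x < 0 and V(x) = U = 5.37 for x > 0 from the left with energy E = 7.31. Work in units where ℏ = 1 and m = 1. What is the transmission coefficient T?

On each side the TISE gives plane waves with k = √(2m(E − V))/ℏ: k₁ = √(2·1·7.31) = 3.824, k₂ = √(2·1·1.94) = 1.970.
Continuity of ψ and ψ′ at the step yields the reflection amplitude r = (k₁ − k₂)/(k₁ + k₂) = 0.3200; thus R = |r|² = 0.1024, T = 0.8976.

T = 0.898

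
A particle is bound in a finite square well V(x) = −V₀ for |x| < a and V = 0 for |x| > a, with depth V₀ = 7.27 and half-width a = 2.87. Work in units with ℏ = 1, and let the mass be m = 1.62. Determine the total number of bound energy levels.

Define the well-strength parameter z₀ = (a/ℏ)√(2mV₀) = 2.87 × √(2·1.62·7.27) = 13.93.
The even/odd transcendental equations gain one root per π/2 in z₀, giving N = 1 + ⌊2z₀/π⌋ = 1 + ⌊8.868⌋ = 9.

N = 9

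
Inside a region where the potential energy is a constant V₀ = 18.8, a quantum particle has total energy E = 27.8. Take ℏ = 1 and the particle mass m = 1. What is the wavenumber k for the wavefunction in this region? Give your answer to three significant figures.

With E > V₀ the solution is oscillatory, ψ ∝ e^{±ikx} with k = √(2m(E − V₀))/ℏ.
k = √(2 × 1 × 9) = 4.243.

k = 4.24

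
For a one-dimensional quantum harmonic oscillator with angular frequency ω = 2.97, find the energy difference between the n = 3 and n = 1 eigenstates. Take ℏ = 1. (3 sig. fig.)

E_n = ℏω(n + ½), so ΔE = (3 − 1) ℏω = 2 × 2.97 = 5.940.

ΔE = 5.94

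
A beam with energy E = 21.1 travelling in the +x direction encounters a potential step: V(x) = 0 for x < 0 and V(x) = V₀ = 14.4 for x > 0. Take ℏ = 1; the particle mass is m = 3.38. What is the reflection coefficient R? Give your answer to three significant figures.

R = 0.0779

On each side the TISE gives plane waves with k = √(2m(E − V))/ℏ: k₁ = √(2·3.38·21.1) = 11.94, k₂ = √(2·3.38·6.7) = 6.730.
Matching ψ and ψ′ at x = 0 gives r = (k₁ − k₂)/(k₁ + k₂), so R = r² = 0.07794 and T = 1 − R = 0.9221.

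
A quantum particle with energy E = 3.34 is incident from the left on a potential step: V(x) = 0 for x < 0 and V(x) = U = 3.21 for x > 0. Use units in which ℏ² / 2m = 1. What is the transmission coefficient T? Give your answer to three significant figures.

The wavenumbers are k₁ = √(2mE)/ℏ = 1.828 on the left and k₂ = √(2m(E − U))/ℏ = 0.3606 on the right.
Matching ψ and ψ′ at x = 0 gives r = (k₁ − k₂)/(k₁ + k₂), so R = r² = 0.4495 and T = 1 − R = 0.5505.

T = 0.551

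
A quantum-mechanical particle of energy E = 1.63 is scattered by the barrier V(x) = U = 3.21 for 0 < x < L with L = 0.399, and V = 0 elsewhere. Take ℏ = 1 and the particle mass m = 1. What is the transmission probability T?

T = 0.628

E < U: inside the barrier ψ ∝ e^{±κx} with κ = √(2m(U − E))/ℏ = 1.778.
κL = 0.7093, sinh(κL) = 0.7703.
The exact tunnelling result is T⁻¹ = 1 + U² sinh²(κL) / [4E(U − E)] = 1.593, so T = 0.628.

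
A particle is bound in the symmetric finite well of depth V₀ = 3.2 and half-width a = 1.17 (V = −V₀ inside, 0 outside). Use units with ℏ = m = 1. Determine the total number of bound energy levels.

N = 2

Define the well-strength parameter z₀ = (a/ℏ)√(2mV₀) = 1.17 × √(2·1·3.2) = 2.960.
A new bound state (alternating even/odd) appears each time z₀ passes a multiple of π/2, so N = ⌊2z₀/π⌋ + 1 = ⌊1.884⌋ + 1 = 2.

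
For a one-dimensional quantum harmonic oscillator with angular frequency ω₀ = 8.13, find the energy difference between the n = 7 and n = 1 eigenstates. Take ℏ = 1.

E_n = ℏω₀(n + ½), so ΔE = (7 − 1) ℏω₀ = 6 × 8.13 = 48.78.

ΔE = 48.8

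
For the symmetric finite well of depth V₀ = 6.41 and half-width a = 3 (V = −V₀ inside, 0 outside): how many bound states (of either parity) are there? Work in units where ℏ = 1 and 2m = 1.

Define the well-strength parameter z₀ = (a/ℏ)√(2mV₀) = 3 × √(2·0.5·6.41) = 7.595.
A new bound state (alternating even/odd) appears each time z₀ passes a multiple of π/2, so N = ⌊2z₀/π⌋ + 1 = ⌊4.835⌋ + 1 = 5.

N = 5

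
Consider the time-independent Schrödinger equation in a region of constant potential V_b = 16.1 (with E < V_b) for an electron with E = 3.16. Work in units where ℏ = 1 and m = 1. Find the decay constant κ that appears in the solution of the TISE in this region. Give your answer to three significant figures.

Since E < V_b the TISE in this region is ψ'' = κ²ψ with κ = √(2m(V_b − E))/ℏ.
κ = √(2 × 1 × 12.94) = 5.087.

κ = 5.09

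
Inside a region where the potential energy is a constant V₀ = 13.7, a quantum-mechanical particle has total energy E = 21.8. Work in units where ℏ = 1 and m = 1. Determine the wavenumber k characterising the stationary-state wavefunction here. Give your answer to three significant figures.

k = 4.02

With E > V₀ the solution is oscillatory, ψ ∝ e^{±ikx} with k = √(2m(E − V₀))/ℏ.
k = √(2 × 1 × 8.1) = 4.025.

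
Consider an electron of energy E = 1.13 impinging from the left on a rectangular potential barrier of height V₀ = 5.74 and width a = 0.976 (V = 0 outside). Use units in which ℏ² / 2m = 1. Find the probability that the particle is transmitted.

T = 0.0380

Since E < V₀ the interior solution is evanescent with decay constant κ = √(2m(V₀ − E))/ℏ = 2.147.
κa = 2.096, sinh(κa) = 4.003.
The exact tunnelling result is T⁻¹ = 1 + V₀² sinh²(κa) / [4E(V₀ − E)] = 26.34, so T = 0.0380.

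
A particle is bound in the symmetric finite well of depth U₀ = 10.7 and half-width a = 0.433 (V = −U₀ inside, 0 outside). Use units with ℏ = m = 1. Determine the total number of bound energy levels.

The dimensionless depth is z₀ = a√(2mU₀)/ℏ = 0.433 × √(21.40) = 2.003.
The even/odd transcendental equations gain one root per π/2 in z₀, giving N = 1 + ⌊2z₀/π⌋ = 1 + ⌊1.275⌋ = 2.

N = 2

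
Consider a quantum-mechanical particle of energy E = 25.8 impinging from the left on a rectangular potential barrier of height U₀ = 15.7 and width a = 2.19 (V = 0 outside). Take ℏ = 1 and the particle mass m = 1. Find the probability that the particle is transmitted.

T = 0.962

E > U₀: inside the barrier k₂ = √(2m(E − U₀))/ℏ = 4.494, k₂a = 9.843.
T = [1 + U₀² sin²(k₂a) / (4E(E − U₀))]⁻¹ = 1/1.039 = 0.962.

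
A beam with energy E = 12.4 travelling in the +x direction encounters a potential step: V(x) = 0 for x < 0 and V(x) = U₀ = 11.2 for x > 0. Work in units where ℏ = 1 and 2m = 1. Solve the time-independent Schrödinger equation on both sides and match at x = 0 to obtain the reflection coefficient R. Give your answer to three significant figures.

R = 0.276

The wavenumbers are k₁ = √(2mE)/ℏ = 3.521 on the left and k₂ = √(2m(E − U₀))/ℏ = 1.095 on the right.
Continuity of ψ and ψ′ at the step yields the reflection amplitude r = (k₁ − k₂)/(k₁ + k₂) = 0.5255; thus R = |r|² = 0.2761, T = 0.7239.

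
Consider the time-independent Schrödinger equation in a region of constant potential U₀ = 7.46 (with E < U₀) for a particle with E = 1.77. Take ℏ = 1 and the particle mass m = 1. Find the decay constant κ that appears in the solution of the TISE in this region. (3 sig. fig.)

κ = 3.37

Since E < U₀ the TISE in this region is ψ'' = κ²ψ with κ = √(2m(U₀ − E))/ℏ.
κ = √(2 × 1 × 5.69) = 3.373.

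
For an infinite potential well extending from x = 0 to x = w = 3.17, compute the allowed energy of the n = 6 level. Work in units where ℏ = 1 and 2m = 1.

E = 35.4

Requiring ψ(0) = ψ(w) = 0 quantises k = nπ/w, hence E_n = ℏ²k²/2m = n²π²ℏ²/(2mw²).
E_6 = 6² × π² / (2 × 0.5 × 3.17²) = 35.36.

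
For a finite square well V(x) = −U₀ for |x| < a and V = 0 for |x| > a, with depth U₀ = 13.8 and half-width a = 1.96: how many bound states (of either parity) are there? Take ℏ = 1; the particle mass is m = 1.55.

N = 9

The dimensionless depth is z₀ = a√(2mU₀)/ℏ = 1.96 × √(42.78) = 12.82.
The even/odd transcendental equations gain one root per π/2 in z₀, giving N = 1 + ⌊2z₀/π⌋ = 1 + ⌊8.161⌋ = 9.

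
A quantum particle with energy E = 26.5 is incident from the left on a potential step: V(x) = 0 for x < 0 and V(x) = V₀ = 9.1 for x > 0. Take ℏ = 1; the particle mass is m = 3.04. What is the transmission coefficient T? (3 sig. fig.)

On each side the TISE gives plane waves with k = √(2m(E − V))/ℏ: k₁ = √(2·3.04·26.5) = 12.69, k₂ = √(2·3.04·17.4) = 10.29.
Matching ψ and ψ′ at x = 0 gives r = (k₁ − k₂)/(k₁ + k₂), so R = r² = 0.01098 and T = 1 − R = 0.9890.

T = 0.989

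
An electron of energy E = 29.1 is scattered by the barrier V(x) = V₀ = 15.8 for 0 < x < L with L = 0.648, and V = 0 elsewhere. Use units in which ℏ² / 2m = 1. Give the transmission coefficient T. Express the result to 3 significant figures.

E > V₀: inside the barrier k₂ = √(2m(E − V₀))/ℏ = 3.647, k₂L = 2.363.
T = [1 + V₀² sin²(k₂L) / (4E(E − V₀))]⁻¹ = 1/1.079 = 0.926.

T = 0.926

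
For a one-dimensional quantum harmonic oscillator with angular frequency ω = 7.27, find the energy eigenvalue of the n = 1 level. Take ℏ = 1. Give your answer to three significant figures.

E = 10.9

The oscillator eigenvalues are E_n = ℏω(n + ½), so E_1 = 7.27 × 1.5 = 10.91.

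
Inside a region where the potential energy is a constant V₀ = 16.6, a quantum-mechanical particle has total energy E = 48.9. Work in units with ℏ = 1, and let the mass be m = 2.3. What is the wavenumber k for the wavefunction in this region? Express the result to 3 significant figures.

With E > V₀ the solution is oscillatory, ψ ∝ e^{±ikx} with k = √(2m(E − V₀))/ℏ.
k = √(2 × 2.3 × 32.3) = 12.19.

k = 12.2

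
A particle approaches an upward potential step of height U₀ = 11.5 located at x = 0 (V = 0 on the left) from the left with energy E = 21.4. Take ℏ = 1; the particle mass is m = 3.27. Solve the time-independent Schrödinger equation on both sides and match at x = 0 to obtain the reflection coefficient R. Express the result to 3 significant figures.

R = 0.0362

On each side the TISE gives plane waves with k = √(2m(E − V))/ℏ: k₁ = √(2·3.27·21.4) = 11.83, k₂ = √(2·3.27·9.9) = 8.046.
Continuity of ψ and ψ′ at the step yields the reflection amplitude r = (k₁ − k₂)/(k₁ + k₂) = 0.1904; thus R = |r|² = 0.03624, T = 0.9638.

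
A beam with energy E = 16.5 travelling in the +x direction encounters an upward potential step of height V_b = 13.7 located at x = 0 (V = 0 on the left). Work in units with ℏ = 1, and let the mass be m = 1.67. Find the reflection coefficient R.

R = 0.173

The wavenumbers are k₁ = √(2mE)/ℏ = 7.424 on the left and k₂ = √(2m(E − V_b))/ℏ = 3.058 on the right.
Continuity of ψ and ψ′ at the step yields the reflection amplitude r = (k₁ − k₂)/(k₁ + k₂) = 0.4165; thus R = |r|² = 0.1735, T = 0.8265.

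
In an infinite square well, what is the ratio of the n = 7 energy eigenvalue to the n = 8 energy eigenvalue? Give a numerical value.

E_n = n²π²ℏ²/(2mL²) so the ratio is n₂²/n₁² = 49/64 = 0.765625.

0.765625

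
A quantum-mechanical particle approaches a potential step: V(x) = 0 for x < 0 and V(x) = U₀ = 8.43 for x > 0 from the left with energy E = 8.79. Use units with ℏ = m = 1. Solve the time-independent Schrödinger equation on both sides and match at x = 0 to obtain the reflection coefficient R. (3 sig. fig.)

The wavenumbers are k₁ = √(2mE)/ℏ = 4.193 on the left and k₂ = √(2m(E − U₀))/ℏ = 0.8485 on the right.
Matching ψ and ψ′ at x = 0 gives r = (k₁ − k₂)/(k₁ + k₂), so R = r² = 0.4401 and T = 1 − R = 0.5599.

R = 0.440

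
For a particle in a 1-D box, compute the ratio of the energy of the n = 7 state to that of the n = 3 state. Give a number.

E_n = n²π²ℏ²/(2mL²) so the ratio is n₂²/n₁² = 49/9 = 5.44444.

5.44444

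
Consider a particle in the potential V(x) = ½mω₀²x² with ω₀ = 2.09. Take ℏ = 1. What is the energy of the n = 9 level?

E = 19.9

The oscillator eigenvalues are E_n = ℏω₀(n + ½), so E_9 = 2.09 × 9.5 = 19.86.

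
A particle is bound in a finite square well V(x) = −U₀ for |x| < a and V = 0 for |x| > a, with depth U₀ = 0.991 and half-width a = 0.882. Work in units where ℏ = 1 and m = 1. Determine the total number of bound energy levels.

Define the well-strength parameter z₀ = (a/ℏ)√(2mU₀) = 0.882 × √(2·1·0.991) = 1.242.
The even/odd transcendental equations gain one root per π/2 in z₀, giving N = 1 + ⌊2z₀/π⌋ = 1 + ⌊0.7905⌋ = 1.

N = 1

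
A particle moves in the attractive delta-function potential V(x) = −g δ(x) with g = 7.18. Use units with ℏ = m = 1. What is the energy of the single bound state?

E = -25.8

The bound state is ψ(x) = √κ e^{−κ|x|}. The derivative jump ψ'(0⁺) − ψ'(0⁻) = −(2mg/ℏ²)ψ(0) fixes κ = mg/ℏ² = 7.180.
Then E = −ℏ²κ²/(2m) = −mg²/(2ℏ²) = -25.78.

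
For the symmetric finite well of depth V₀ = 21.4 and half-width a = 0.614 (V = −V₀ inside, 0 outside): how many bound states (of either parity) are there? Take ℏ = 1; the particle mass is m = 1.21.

Define the well-strength parameter z₀ = (a/ℏ)√(2mV₀) = 0.614 × √(2·1.21·21.4) = 4.419.
A new bound state (alternating even/odd) appears each time z₀ passes a multiple of π/2, so N = ⌊2z₀/π⌋ + 1 = ⌊2.813⌋ + 1 = 3.

N = 3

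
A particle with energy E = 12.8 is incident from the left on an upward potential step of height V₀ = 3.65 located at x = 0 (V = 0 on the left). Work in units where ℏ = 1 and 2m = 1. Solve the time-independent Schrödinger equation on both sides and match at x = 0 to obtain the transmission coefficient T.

T = 0.993

The wavenumbers are k₁ = √(2mE)/ℏ = 3.578 on the left and k₂ = √(2m(E − V₀))/ℏ = 3.025 on the right.
Matching ψ and ψ′ at x = 0 gives r = (k₁ − k₂)/(k₁ + k₂), so R = r² = 0.007010 and T = 1 − R = 0.9930.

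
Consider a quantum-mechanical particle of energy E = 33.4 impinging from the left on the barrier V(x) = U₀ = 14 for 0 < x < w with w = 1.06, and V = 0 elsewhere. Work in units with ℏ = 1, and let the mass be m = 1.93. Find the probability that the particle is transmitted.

T = 0.995

E > U₀: inside the barrier k₂ = √(2m(E − U₀))/ℏ = 8.654, k₂w = 9.173.
Matching at both interfaces gives T⁻¹ = 1 + U₀² sin²(k₂w) / [4E(E − U₀)] = 1.005, hence T = 0.995.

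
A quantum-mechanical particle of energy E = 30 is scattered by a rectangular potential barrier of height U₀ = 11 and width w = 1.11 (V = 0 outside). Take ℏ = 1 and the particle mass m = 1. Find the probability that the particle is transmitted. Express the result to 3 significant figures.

T = 0.985

E > U₀: inside the barrier k₂ = √(2m(E − U₀))/ℏ = 6.164, k₂w = 6.842.
T = [1 + U₀² sin²(k₂w) / (4E(E − U₀))]⁻¹ = 1/1.015 = 0.985.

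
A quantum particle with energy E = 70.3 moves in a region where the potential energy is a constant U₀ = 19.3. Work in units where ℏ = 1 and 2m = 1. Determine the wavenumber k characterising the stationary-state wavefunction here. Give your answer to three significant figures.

k = 7.14

With E > U₀ the solution is oscillatory, ψ ∝ e^{±ikx} with k = √(2m(E − U₀))/ℏ.
k = √(2 × 0.5 × 51) = 7.141.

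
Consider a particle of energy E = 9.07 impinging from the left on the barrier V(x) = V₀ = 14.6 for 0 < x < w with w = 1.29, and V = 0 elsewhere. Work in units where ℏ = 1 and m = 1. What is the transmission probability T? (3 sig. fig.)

T = 0.000707

Since E < V₀ the interior solution is evanescent with decay constant κ = √(2m(V₀ − E))/ℏ = 3.326.
κw = 4.290, sinh(κw) = 36.48.
The exact tunnelling result is T⁻¹ = 1 + V₀² sinh²(κw) / [4E(V₀ − E)] = 1415, so T = 0.000707.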